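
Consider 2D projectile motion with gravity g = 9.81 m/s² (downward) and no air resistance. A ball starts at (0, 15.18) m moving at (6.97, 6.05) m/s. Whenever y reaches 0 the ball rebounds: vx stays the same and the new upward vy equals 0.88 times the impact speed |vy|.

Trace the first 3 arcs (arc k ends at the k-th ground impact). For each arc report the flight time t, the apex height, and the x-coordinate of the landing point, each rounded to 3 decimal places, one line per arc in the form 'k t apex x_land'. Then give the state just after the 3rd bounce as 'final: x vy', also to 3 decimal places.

1 2.481 17.046 17.292
2 3.281 13.200 40.160
3 2.887 10.222 60.284
final: 60.284 12.462

Arc 1: start y=15.180, vy=6.050 → t=2.481, apex=17.046, x_land=17.292, impact vy=-18.288
  bounce: vy ← 0.88·18.288 = 16.093
Arc 2: start y=0.000, vy=16.093 → t=3.281, apex=13.200, x_land=40.160, impact vy=-16.093
  bounce: vy ← 0.88·16.093 = 14.162
Arc 3: start y=0.000, vy=14.162 → t=2.887, apex=10.222, x_land=60.284, impact vy=-14.162
  bounce: vy ← 0.88·14.162 = 12.462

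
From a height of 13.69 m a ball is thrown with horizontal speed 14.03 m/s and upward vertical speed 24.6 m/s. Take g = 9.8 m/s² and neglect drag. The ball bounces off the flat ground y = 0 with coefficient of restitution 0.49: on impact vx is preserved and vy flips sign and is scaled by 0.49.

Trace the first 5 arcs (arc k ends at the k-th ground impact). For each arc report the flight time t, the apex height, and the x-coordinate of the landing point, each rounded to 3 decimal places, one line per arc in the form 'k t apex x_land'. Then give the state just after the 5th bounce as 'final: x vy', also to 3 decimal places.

Arc 1: start y=13.690, vy=24.600 → t=5.526, apex=44.566, x_land=77.530, impact vy=-29.555
  bounce: vy ← 0.49·29.555 = 14.482
Arc 2: start y=0.000, vy=14.482 → t=2.955, apex=10.700, x_land=118.995, impact vy=-14.482
  bounce: vy ← 0.49·14.482 = 7.096
Arc 3: start y=0.000, vy=7.096 → t=1.448, apex=2.569, x_land=139.313, impact vy=-7.096
  bounce: vy ← 0.49·7.096 = 3.477
Arc 4: start y=0.000, vy=3.477 → t=0.710, apex=0.617, x_land=149.269, impact vy=-3.477
  bounce: vy ← 0.49·3.477 = 1.704
Arc 5: start y=0.000, vy=1.704 → t=0.348, apex=0.148, x_land=154.147, impact vy=-1.704
  bounce: vy ← 0.49·1.704 = 0.835

1 5.526 44.566 77.530
2 2.955 10.700 118.995
3 1.448 2.569 139.313
4 0.710 0.617 149.269
5 0.348 0.148 154.147
final: 154.147 0.835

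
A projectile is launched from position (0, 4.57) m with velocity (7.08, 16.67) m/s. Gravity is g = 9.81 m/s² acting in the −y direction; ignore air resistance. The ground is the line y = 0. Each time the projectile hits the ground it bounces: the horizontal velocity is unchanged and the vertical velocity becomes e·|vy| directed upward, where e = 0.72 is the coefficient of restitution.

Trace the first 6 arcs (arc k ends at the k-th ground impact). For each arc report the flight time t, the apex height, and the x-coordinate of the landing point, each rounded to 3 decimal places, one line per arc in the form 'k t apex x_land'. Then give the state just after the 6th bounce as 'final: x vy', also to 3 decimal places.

1 3.654 18.734 25.867
2 2.814 9.711 45.792
3 2.026 5.034 60.137
4 1.459 2.610 70.466
5 1.050 1.353 77.903
6 0.756 0.701 83.257
final: 83.257 2.671

Arc 1: start y=4.570, vy=16.670 → t=3.654, apex=18.734, x_land=25.867, impact vy=-19.172
  bounce: vy ← 0.72·19.172 = 13.804
Arc 2: start y=0.000, vy=13.804 → t=2.814, apex=9.711, x_land=45.792, impact vy=-13.804
  bounce: vy ← 0.72·13.804 = 9.939
Arc 3: start y=0.000, vy=9.939 → t=2.026, apex=5.034, x_land=60.137, impact vy=-9.939
  bounce: vy ← 0.72·9.939 = 7.156
Arc 4: start y=0.000, vy=7.156 → t=1.459, apex=2.610, x_land=70.466, impact vy=-7.156
  bounce: vy ← 0.72·7.156 = 5.152
Arc 5: start y=0.000, vy=5.152 → t=1.050, apex=1.353, x_land=77.903, impact vy=-5.152
  bounce: vy ← 0.72·5.152 = 3.710
Arc 6: start y=0.000, vy=3.710 → t=0.756, apex=0.701, x_land=83.257, impact vy=-3.710
  bounce: vy ← 0.72·3.710 = 2.671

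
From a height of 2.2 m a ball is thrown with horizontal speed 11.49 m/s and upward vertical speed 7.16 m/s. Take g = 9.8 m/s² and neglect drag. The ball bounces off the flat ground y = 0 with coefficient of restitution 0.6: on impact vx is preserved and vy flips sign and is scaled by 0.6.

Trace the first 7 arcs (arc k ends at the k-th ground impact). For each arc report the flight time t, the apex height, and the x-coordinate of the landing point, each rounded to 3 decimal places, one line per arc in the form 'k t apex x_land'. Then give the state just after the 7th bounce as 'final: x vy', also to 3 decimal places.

1 1.722 4.816 19.785
2 1.190 1.734 33.454
3 0.714 0.624 41.655
4 0.428 0.225 46.576
5 0.257 0.081 49.528
6 0.154 0.029 51.300
7 0.093 0.010 52.363
final: 52.363 0.272

Arc 1: start y=2.200, vy=7.160 → t=1.722, apex=4.816, x_land=19.785, impact vy=-9.715
  bounce: vy ← 0.6·9.715 = 5.829
Arc 2: start y=0.000, vy=5.829 → t=1.190, apex=1.734, x_land=33.454, impact vy=-5.829
  bounce: vy ← 0.6·5.829 = 3.497
Arc 3: start y=0.000, vy=3.497 → t=0.714, apex=0.624, x_land=41.655, impact vy=-3.497
  bounce: vy ← 0.6·3.497 = 2.098
Arc 4: start y=0.000, vy=2.098 → t=0.428, apex=0.225, x_land=46.576, impact vy=-2.098
  bounce: vy ← 0.6·2.098 = 1.259
Arc 5: start y=0.000, vy=1.259 → t=0.257, apex=0.081, x_land=49.528, impact vy=-1.259
  bounce: vy ← 0.6·1.259 = 0.755
Arc 6: start y=0.000, vy=0.755 → t=0.154, apex=0.029, x_land=51.300, impact vy=-0.755
  bounce: vy ← 0.6·0.755 = 0.453
Arc 7: start y=0.000, vy=0.453 → t=0.093, apex=0.010, x_land=52.363, impact vy=-0.453
  bounce: vy ← 0.6·0.453 = 0.272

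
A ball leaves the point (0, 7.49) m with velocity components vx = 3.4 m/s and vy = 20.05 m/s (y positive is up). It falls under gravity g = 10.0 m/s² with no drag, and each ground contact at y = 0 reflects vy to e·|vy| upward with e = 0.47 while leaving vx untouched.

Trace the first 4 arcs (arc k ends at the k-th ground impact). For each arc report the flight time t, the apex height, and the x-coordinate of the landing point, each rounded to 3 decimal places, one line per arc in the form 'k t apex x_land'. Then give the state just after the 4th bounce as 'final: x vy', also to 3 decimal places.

1 4.354 27.590 14.804
2 2.208 6.095 22.311
3 1.038 1.346 25.840
4 0.488 0.297 27.498
final: 27.498 1.146

Arc 1: start y=7.490, vy=20.050 → t=4.354, apex=27.590, x_land=14.804, impact vy=-23.490
  bounce: vy ← 0.47·23.490 = 11.041
Arc 2: start y=0.000, vy=11.041 → t=2.208, apex=6.095, x_land=22.311, impact vy=-11.041
  bounce: vy ← 0.47·11.041 = 5.189
Arc 3: start y=0.000, vy=5.189 → t=1.038, apex=1.346, x_land=25.840, impact vy=-5.189
  bounce: vy ← 0.47·5.189 = 2.439
Arc 4: start y=0.000, vy=2.439 → t=0.488, apex=0.297, x_land=27.498, impact vy=-2.439
  bounce: vy ← 0.47·2.439 = 1.146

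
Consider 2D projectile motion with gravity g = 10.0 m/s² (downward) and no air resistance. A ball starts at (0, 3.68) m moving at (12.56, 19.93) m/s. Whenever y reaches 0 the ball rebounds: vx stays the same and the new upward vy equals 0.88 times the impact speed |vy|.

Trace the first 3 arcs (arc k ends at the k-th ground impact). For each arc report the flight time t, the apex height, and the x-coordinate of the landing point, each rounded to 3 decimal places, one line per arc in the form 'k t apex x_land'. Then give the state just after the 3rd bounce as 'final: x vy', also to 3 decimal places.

Arc 1: start y=3.680, vy=19.930 → t=4.163, apex=23.540, x_land=52.285, impact vy=-21.698
  bounce: vy ← 0.88·21.698 = 19.094
Arc 2: start y=0.000, vy=19.094 → t=3.819, apex=18.230, x_land=100.250, impact vy=-19.094
  bounce: vy ← 0.88·19.094 = 16.803
Arc 3: start y=0.000, vy=16.803 → t=3.361, apex=14.117, x_land=142.459, impact vy=-16.803
  bounce: vy ← 0.88·16.803 = 14.787

1 4.163 23.540 52.285
2 3.819 18.230 100.250
3 3.361 14.117 142.459
final: 142.459 14.787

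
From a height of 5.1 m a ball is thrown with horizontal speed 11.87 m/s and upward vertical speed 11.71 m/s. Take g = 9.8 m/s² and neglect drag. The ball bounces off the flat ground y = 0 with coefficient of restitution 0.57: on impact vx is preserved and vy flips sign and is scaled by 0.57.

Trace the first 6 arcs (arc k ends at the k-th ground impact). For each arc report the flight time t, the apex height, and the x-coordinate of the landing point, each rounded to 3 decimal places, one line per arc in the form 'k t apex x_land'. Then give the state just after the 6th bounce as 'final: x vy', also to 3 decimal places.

Arc 1: start y=5.100, vy=11.710 → t=2.766, apex=12.096, x_land=32.833, impact vy=-15.398
  bounce: vy ← 0.57·15.398 = 8.777
Arc 2: start y=0.000, vy=8.777 → t=1.791, apex=3.930, x_land=54.094, impact vy=-8.777
  bounce: vy ← 0.57·8.777 = 5.003
Arc 3: start y=0.000, vy=5.003 → t=1.021, apex=1.277, x_land=66.213, impact vy=-5.003
  bounce: vy ← 0.57·5.003 = 2.852
Arc 4: start y=0.000, vy=2.852 → t=0.582, apex=0.415, x_land=73.121, impact vy=-2.852
  bounce: vy ← 0.57·2.852 = 1.625
Arc 5: start y=0.000, vy=1.625 → t=0.332, apex=0.135, x_land=77.058, impact vy=-1.625
  bounce: vy ← 0.57·1.625 = 0.926
Arc 6: start y=0.000, vy=0.926 → t=0.189, apex=0.044, x_land=79.302, impact vy=-0.926
  bounce: vy ← 0.57·0.926 = 0.528

1 2.766 12.096 32.833
2 1.791 3.930 54.094
3 1.021 1.277 66.213
4 0.582 0.415 73.121
5 0.332 0.135 77.058
6 0.189 0.044 79.302
final: 79.302 0.528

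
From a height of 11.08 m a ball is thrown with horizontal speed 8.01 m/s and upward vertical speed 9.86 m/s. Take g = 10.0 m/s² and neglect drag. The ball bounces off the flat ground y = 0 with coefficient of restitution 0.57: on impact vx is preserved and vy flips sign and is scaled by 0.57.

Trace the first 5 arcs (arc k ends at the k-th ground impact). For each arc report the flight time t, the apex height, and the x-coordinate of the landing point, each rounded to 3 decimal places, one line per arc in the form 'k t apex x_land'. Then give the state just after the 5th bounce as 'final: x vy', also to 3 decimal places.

Arc 1: start y=11.080, vy=9.860 → t=2.772, apex=15.941, x_land=22.200, impact vy=-17.856
  bounce: vy ← 0.57·17.856 = 10.178
Arc 2: start y=0.000, vy=10.178 → t=2.036, apex=5.179, x_land=38.505, impact vy=-10.178
  bounce: vy ← 0.57·10.178 = 5.801
Arc 3: start y=0.000, vy=5.801 → t=1.160, apex=1.683, x_land=47.798, impact vy=-5.801
  bounce: vy ← 0.57·5.801 = 3.307
Arc 4: start y=0.000, vy=3.307 → t=0.661, apex=0.547, x_land=53.096, impact vy=-3.307
  bounce: vy ← 0.57·3.307 = 1.885
Arc 5: start y=0.000, vy=1.885 → t=0.377, apex=0.178, x_land=56.115, impact vy=-1.885
  bounce: vy ← 0.57·1.885 = 1.074

1 2.772 15.941 22.200
2 2.036 5.179 38.505
3 1.160 1.683 47.798
4 0.661 0.547 53.096
5 0.377 0.178 56.115
final: 56.115 1.074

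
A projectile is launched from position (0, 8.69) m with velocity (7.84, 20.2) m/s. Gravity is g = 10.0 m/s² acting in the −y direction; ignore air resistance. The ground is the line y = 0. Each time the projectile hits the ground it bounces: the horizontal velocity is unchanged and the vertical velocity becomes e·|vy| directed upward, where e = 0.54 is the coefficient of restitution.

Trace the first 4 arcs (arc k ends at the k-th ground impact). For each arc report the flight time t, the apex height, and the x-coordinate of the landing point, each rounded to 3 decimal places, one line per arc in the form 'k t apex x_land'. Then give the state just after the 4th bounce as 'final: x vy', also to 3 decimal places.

Arc 1: start y=8.690, vy=20.200 → t=4.432, apex=29.092, x_land=34.748, impact vy=-24.121
  bounce: vy ← 0.54·24.121 = 13.026
Arc 2: start y=0.000, vy=13.026 → t=2.605, apex=8.483, x_land=55.172, impact vy=-13.026
  bounce: vy ← 0.54·13.026 = 7.034
Arc 3: start y=0.000, vy=7.034 → t=1.407, apex=2.474, x_land=66.201, impact vy=-7.034
  bounce: vy ← 0.54·7.034 = 3.798
Arc 4: start y=0.000, vy=3.798 → t=0.760, apex=0.721, x_land=72.157, impact vy=-3.798
  bounce: vy ← 0.54·3.798 = 2.051

1 4.432 29.092 34.748
2 2.605 8.483 55.172
3 1.407 2.474 66.201
4 0.760 0.721 72.157
final: 72.157 2.051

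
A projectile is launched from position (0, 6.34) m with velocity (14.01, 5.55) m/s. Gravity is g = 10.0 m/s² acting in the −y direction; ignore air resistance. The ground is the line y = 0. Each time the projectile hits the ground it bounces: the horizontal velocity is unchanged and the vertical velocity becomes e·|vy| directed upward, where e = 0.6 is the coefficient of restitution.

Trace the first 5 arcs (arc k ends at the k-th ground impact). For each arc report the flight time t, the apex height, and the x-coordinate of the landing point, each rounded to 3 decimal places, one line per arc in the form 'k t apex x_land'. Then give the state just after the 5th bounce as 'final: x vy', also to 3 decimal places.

1 1.810 7.880 25.364
2 1.506 2.837 46.469
3 0.904 1.021 59.133
4 0.542 0.368 66.731
5 0.325 0.132 71.290
final: 71.290 0.976

Arc 1: start y=6.340, vy=5.550 → t=1.810, apex=7.880, x_land=25.364, impact vy=-12.554
  bounce: vy ← 0.6·12.554 = 7.532
Arc 2: start y=0.000, vy=7.532 → t=1.506, apex=2.837, x_land=46.469, impact vy=-7.532
  bounce: vy ← 0.6·7.532 = 4.519
Arc 3: start y=0.000, vy=4.519 → t=0.904, apex=1.021, x_land=59.133, impact vy=-4.519
  bounce: vy ← 0.6·4.519 = 2.712
Arc 4: start y=0.000, vy=2.712 → t=0.542, apex=0.368, x_land=66.731, impact vy=-2.712
  bounce: vy ← 0.6·2.712 = 1.627
Arc 5: start y=0.000, vy=1.627 → t=0.325, apex=0.132, x_land=71.290, impact vy=-1.627
  bounce: vy ← 0.6·1.627 = 0.976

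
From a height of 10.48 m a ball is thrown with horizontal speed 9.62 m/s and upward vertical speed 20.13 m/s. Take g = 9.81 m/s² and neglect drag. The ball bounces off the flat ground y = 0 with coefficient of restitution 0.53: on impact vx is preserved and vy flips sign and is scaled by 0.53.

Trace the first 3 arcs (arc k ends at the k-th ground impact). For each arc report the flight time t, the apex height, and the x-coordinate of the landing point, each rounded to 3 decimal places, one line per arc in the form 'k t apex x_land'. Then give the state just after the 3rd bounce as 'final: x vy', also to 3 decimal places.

Arc 1: start y=10.480, vy=20.130 → t=4.571, apex=31.133, x_land=43.977, impact vy=-24.715
  bounce: vy ← 0.53·24.715 = 13.099
Arc 2: start y=0.000, vy=13.099 → t=2.671, apex=8.745, x_land=69.667, impact vy=-13.099
  bounce: vy ← 0.53·13.099 = 6.942
Arc 3: start y=0.000, vy=6.942 → t=1.415, apex=2.457, x_land=83.283, impact vy=-6.942
  bounce: vy ← 0.53·6.942 = 3.680

1 4.571 31.133 43.977
2 2.671 8.745 69.667
3 1.415 2.457 83.283
final: 83.283 3.680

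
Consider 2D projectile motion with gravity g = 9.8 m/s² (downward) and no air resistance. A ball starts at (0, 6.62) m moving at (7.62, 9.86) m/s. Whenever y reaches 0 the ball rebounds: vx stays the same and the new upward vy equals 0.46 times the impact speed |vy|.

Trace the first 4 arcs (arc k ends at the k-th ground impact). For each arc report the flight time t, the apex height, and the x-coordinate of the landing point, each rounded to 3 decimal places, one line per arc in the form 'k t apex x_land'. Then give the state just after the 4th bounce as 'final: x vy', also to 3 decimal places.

Arc 1: start y=6.620, vy=9.860 → t=2.543, apex=11.580, x_land=19.381, impact vy=-15.066
  bounce: vy ← 0.46·15.066 = 6.930
Arc 2: start y=0.000, vy=6.930 → t=1.414, apex=2.450, x_land=30.158, impact vy=-6.930
  bounce: vy ← 0.46·6.930 = 3.188
Arc 3: start y=0.000, vy=3.188 → t=0.651, apex=0.518, x_land=35.115, impact vy=-3.188
  bounce: vy ← 0.46·3.188 = 1.466
Arc 4: start y=0.000, vy=1.466 → t=0.299, apex=0.110, x_land=37.396, impact vy=-1.466
  bounce: vy ← 0.46·1.466 = 0.675

1 2.543 11.580 19.381
2 1.414 2.450 30.158
3 0.651 0.518 35.115
4 0.299 0.110 37.396
final: 37.396 0.675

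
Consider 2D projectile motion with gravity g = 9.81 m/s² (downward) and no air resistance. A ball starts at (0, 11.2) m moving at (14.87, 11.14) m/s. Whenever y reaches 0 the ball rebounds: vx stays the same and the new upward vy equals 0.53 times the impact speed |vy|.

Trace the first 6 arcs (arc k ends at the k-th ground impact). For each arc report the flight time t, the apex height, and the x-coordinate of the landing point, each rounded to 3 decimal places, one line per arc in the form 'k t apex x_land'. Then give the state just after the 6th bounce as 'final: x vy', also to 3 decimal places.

Arc 1: start y=11.200, vy=11.140 → t=3.026, apex=17.525, x_land=44.994, impact vy=-18.543
  bounce: vy ← 0.53·18.543 = 9.828
Arc 2: start y=0.000, vy=9.828 → t=2.004, apex=4.923, x_land=74.787, impact vy=-9.828
  bounce: vy ← 0.53·9.828 = 5.209
Arc 3: start y=0.000, vy=5.209 → t=1.062, apex=1.383, x_land=90.578, impact vy=-5.209
  bounce: vy ← 0.53·5.209 = 2.761
Arc 4: start y=0.000, vy=2.761 → t=0.563, apex=0.388, x_land=98.947, impact vy=-2.761
  bounce: vy ← 0.53·2.761 = 1.463
Arc 5: start y=0.000, vy=1.463 → t=0.298, apex=0.109, x_land=103.383, impact vy=-1.463
  bounce: vy ← 0.53·1.463 = 0.775
Arc 6: start y=0.000, vy=0.775 → t=0.158, apex=0.031, x_land=105.734, impact vy=-0.775
  bounce: vy ← 0.53·0.775 = 0.411

1 3.026 17.525 44.994
2 2.004 4.923 74.787
3 1.062 1.383 90.578
4 0.563 0.388 98.947
5 0.298 0.109 103.383
6 0.158 0.031 105.734
final: 105.734 0.411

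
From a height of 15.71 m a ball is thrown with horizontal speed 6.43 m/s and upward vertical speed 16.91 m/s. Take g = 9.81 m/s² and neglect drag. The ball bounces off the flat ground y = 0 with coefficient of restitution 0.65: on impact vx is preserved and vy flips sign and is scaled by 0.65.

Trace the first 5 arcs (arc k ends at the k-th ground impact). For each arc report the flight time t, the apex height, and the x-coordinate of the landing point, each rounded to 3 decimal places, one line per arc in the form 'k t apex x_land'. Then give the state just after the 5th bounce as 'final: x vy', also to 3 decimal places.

1 4.209 30.284 27.061
2 3.230 12.795 47.831
3 2.100 5.406 61.332
4 1.365 2.284 70.107
5 0.887 0.965 75.812
final: 75.812 2.828

Arc 1: start y=15.710, vy=16.910 → t=4.209, apex=30.284, x_land=27.061, impact vy=-24.376
  bounce: vy ← 0.65·24.376 = 15.844
Arc 2: start y=0.000, vy=15.844 → t=3.230, apex=12.795, x_land=47.831, impact vy=-15.844
  bounce: vy ← 0.65·15.844 = 10.299
Arc 3: start y=0.000, vy=10.299 → t=2.100, apex=5.406, x_land=61.332, impact vy=-10.299
  bounce: vy ← 0.65·10.299 = 6.694
Arc 4: start y=0.000, vy=6.694 → t=1.365, apex=2.284, x_land=70.107, impact vy=-6.694
  bounce: vy ← 0.65·6.694 = 4.351
Arc 5: start y=0.000, vy=4.351 → t=0.887, apex=0.965, x_land=75.812, impact vy=-4.351
  bounce: vy ← 0.65·4.351 = 2.828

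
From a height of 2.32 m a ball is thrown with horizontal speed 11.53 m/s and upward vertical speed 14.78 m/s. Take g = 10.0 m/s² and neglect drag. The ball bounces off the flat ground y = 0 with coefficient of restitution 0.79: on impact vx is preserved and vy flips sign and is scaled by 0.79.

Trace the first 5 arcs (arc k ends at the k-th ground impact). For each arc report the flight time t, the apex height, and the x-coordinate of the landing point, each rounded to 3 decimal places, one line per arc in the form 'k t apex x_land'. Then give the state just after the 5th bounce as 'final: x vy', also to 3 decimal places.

1 3.105 13.242 35.805
2 2.571 8.265 65.453
3 2.031 5.158 88.874
4 1.605 3.219 107.377
5 1.268 2.009 121.994
final: 121.994 5.008

Arc 1: start y=2.320, vy=14.780 → t=3.105, apex=13.242, x_land=35.805, impact vy=-16.274
  bounce: vy ← 0.79·16.274 = 12.857
Arc 2: start y=0.000, vy=12.857 → t=2.571, apex=8.265, x_land=65.453, impact vy=-12.857
  bounce: vy ← 0.79·12.857 = 10.157
Arc 3: start y=0.000, vy=10.157 → t=2.031, apex=5.158, x_land=88.874, impact vy=-10.157
  bounce: vy ← 0.79·10.157 = 8.024
Arc 4: start y=0.000, vy=8.024 → t=1.605, apex=3.219, x_land=107.377, impact vy=-8.024
  bounce: vy ← 0.79·8.024 = 6.339
Arc 5: start y=0.000, vy=6.339 → t=1.268, apex=2.009, x_land=121.994, impact vy=-6.339
  bounce: vy ← 0.79·6.339 = 5.008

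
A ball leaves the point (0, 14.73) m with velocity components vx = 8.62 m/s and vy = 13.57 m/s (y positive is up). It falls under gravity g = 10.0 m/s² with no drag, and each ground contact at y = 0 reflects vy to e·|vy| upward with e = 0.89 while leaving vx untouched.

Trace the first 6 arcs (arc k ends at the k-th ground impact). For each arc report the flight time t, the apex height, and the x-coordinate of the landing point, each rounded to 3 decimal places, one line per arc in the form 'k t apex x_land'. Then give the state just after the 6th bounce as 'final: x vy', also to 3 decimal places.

Arc 1: start y=14.730, vy=13.570 → t=3.545, apex=23.937, x_land=30.558, impact vy=-21.880
  bounce: vy ← 0.89·21.880 = 19.473
Arc 2: start y=0.000, vy=19.473 → t=3.895, apex=18.961, x_land=64.130, impact vy=-19.473
  bounce: vy ← 0.89·19.473 = 17.331
Arc 3: start y=0.000, vy=17.331 → t=3.466, apex=15.019, x_land=94.009, impact vy=-17.331
  bounce: vy ← 0.89·17.331 = 15.425
Arc 4: start y=0.000, vy=15.425 → t=3.085, apex=11.896, x_land=120.602, impact vy=-15.425
  bounce: vy ← 0.89·15.425 = 13.728
Arc 5: start y=0.000, vy=13.728 → t=2.746, apex=9.423, x_land=144.269, impact vy=-13.728
  bounce: vy ← 0.89·13.728 = 12.218
Arc 6: start y=0.000, vy=12.218 → t=2.444, apex=7.464, x_land=165.333, impact vy=-12.218
  bounce: vy ← 0.89·12.218 = 10.874

1 3.545 23.937 30.558
2 3.895 18.961 64.130
3 3.466 15.019 94.009
4 3.085 11.896 120.602
5 2.746 9.423 144.269
6 2.444 7.464 165.333
final: 165.333 10.874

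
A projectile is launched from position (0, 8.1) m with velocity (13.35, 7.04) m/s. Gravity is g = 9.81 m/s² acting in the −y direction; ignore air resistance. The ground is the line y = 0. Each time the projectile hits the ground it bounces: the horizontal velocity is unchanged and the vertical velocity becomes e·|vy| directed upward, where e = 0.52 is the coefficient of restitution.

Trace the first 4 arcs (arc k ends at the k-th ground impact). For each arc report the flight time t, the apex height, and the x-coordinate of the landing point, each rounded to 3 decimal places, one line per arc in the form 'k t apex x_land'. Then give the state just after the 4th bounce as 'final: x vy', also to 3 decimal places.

1 2.189 10.626 29.230
2 1.531 2.873 49.665
3 0.796 0.777 60.291
4 0.414 0.210 65.817
final: 65.817 1.056

Arc 1: start y=8.100, vy=7.040 → t=2.189, apex=10.626, x_land=29.230, impact vy=-14.439
  bounce: vy ← 0.52·14.439 = 7.508
Arc 2: start y=0.000, vy=7.508 → t=1.531, apex=2.873, x_land=49.665, impact vy=-7.508
  bounce: vy ← 0.52·7.508 = 3.904
Arc 3: start y=0.000, vy=3.904 → t=0.796, apex=0.777, x_land=60.291, impact vy=-3.904
  bounce: vy ← 0.52·3.904 = 2.030
Arc 4: start y=0.000, vy=2.030 → t=0.414, apex=0.210, x_land=65.817, impact vy=-2.030
  bounce: vy ← 0.52·2.030 = 1.056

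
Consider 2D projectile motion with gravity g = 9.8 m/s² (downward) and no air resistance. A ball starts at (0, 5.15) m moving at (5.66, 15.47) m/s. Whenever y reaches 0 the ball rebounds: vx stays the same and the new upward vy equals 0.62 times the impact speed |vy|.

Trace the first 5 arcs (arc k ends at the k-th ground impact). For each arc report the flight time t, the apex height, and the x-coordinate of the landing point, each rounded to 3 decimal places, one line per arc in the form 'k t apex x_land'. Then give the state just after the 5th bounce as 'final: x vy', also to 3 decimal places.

Arc 1: start y=5.150, vy=15.470 → t=3.461, apex=17.360, x_land=19.588, impact vy=-18.446
  bounce: vy ← 0.62·18.446 = 11.437
Arc 2: start y=0.000, vy=11.437 → t=2.334, apex=6.673, x_land=32.799, impact vy=-11.437
  bounce: vy ← 0.62·11.437 = 7.091
Arc 3: start y=0.000, vy=7.091 → t=1.447, apex=2.565, x_land=40.989, impact vy=-7.091
  bounce: vy ← 0.62·7.091 = 4.396
Arc 4: start y=0.000, vy=4.396 → t=0.897, apex=0.986, x_land=46.067, impact vy=-4.396
  bounce: vy ← 0.62·4.396 = 2.726
Arc 5: start y=0.000, vy=2.726 → t=0.556, apex=0.379, x_land=49.216, impact vy=-2.726
  bounce: vy ← 0.62·2.726 = 1.690

1 3.461 17.360 19.588
2 2.334 6.673 32.799
3 1.447 2.565 40.989
4 0.897 0.986 46.067
5 0.556 0.379 49.216
final: 49.216 1.690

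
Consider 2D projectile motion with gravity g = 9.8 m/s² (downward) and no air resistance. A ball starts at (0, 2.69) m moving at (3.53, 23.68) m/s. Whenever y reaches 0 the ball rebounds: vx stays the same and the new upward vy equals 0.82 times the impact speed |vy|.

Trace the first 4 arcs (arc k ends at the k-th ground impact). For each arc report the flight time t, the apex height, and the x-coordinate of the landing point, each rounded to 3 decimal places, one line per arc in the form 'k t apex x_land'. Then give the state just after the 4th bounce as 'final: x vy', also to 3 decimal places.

Arc 1: start y=2.690, vy=23.680 → t=4.944, apex=31.299, x_land=17.451, impact vy=-24.768
  bounce: vy ← 0.82·24.768 = 20.310
Arc 2: start y=0.000, vy=20.310 → t=4.145, apex=21.046, x_land=32.083, impact vy=-20.310
  bounce: vy ← 0.82·20.310 = 16.654
Arc 3: start y=0.000, vy=16.654 → t=3.399, apex=14.151, x_land=44.081, impact vy=-16.654
  bounce: vy ← 0.82·16.654 = 13.656
Arc 4: start y=0.000, vy=13.656 → t=2.787, apex=9.515, x_land=53.919, impact vy=-13.656
  bounce: vy ← 0.82·13.656 = 11.198

1 4.944 31.299 17.451
2 4.145 21.046 32.083
3 3.399 14.151 44.081
4 2.787 9.515 53.919
final: 53.919 11.198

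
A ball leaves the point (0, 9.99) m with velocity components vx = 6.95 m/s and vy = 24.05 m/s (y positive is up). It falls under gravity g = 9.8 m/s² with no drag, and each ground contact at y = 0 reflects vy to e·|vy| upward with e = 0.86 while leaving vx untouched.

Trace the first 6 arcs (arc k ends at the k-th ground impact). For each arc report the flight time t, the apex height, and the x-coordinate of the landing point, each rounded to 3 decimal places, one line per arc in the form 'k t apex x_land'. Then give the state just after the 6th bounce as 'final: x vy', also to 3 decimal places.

Arc 1: start y=9.990, vy=24.050 → t=5.293, apex=39.500, x_land=36.789, impact vy=-27.825
  bounce: vy ← 0.86·27.825 = 23.929
Arc 2: start y=0.000, vy=23.929 → t=4.883, apex=29.214, x_land=70.729, impact vy=-23.929
  bounce: vy ← 0.86·23.929 = 20.579
Arc 3: start y=0.000, vy=20.579 → t=4.200, apex=21.607, x_land=99.918, impact vy=-20.579
  bounce: vy ← 0.86·20.579 = 17.698
Arc 4: start y=0.000, vy=17.698 → t=3.612, apex=15.981, x_land=125.020, impact vy=-17.698
  bounce: vy ← 0.86·17.698 = 15.220
Arc 5: start y=0.000, vy=15.220 → t=3.106, apex=11.819, x_land=146.608, impact vy=-15.220
  bounce: vy ← 0.86·15.220 = 13.089
Arc 6: start y=0.000, vy=13.089 → t=2.671, apex=8.741, x_land=165.173, impact vy=-13.089
  bounce: vy ← 0.86·13.089 = 11.257

1 5.293 39.500 36.789
2 4.883 29.214 70.729
3 4.200 21.607 99.918
4 3.612 15.981 125.020
5 3.106 11.819 146.608
6 2.671 8.741 165.173
final: 165.173 11.257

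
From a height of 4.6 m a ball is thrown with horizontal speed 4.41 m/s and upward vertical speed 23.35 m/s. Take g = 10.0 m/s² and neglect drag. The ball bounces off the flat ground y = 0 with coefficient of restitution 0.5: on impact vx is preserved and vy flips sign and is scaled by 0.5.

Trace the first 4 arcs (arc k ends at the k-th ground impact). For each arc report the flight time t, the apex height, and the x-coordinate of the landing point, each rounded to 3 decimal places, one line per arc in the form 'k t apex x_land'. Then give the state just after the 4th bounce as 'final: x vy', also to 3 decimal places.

1 4.859 31.861 21.430
2 2.524 7.965 32.562
3 1.262 1.991 38.128
4 0.631 0.498 40.911
final: 40.911 1.578

Arc 1: start y=4.600, vy=23.350 → t=4.859, apex=31.861, x_land=21.430, impact vy=-25.243
  bounce: vy ← 0.5·25.243 = 12.622
Arc 2: start y=0.000, vy=12.622 → t=2.524, apex=7.965, x_land=32.562, impact vy=-12.622
  bounce: vy ← 0.5·12.622 = 6.311
Arc 3: start y=0.000, vy=6.311 → t=1.262, apex=1.991, x_land=38.128, impact vy=-6.311
  bounce: vy ← 0.5·6.311 = 3.155
Arc 4: start y=0.000, vy=3.155 → t=0.631, apex=0.498, x_land=40.911, impact vy=-3.155
  bounce: vy ← 0.5·3.155 = 1.578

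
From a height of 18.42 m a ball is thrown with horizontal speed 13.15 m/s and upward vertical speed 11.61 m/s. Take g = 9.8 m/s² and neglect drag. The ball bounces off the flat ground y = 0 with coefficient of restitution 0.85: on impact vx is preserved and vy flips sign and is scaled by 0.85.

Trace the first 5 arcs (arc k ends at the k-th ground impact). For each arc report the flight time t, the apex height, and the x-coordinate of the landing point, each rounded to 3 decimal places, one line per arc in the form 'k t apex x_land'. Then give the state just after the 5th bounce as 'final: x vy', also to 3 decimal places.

Arc 1: start y=18.420, vy=11.610 → t=3.457, apex=25.297, x_land=45.458, impact vy=-22.267
  bounce: vy ← 0.85·22.267 = 18.927
Arc 2: start y=0.000, vy=18.927 → t=3.863, apex=18.277, x_land=96.252, impact vy=-18.927
  bounce: vy ← 0.85·18.927 = 16.088
Arc 3: start y=0.000, vy=16.088 → t=3.283, apex=13.205, x_land=139.426, impact vy=-16.088
  bounce: vy ← 0.85·16.088 = 13.675
Arc 4: start y=0.000, vy=13.675 → t=2.791, apex=9.541, x_land=176.125, impact vy=-13.675
  bounce: vy ← 0.85·13.675 = 11.624
Arc 5: start y=0.000, vy=11.624 → t=2.372, apex=6.893, x_land=207.319, impact vy=-11.624
  bounce: vy ← 0.85·11.624 = 9.880

1 3.457 25.297 45.458
2 3.863 18.277 96.252
3 3.283 13.205 139.426
4 2.791 9.541 176.125
5 2.372 6.893 207.319
final: 207.319 9.880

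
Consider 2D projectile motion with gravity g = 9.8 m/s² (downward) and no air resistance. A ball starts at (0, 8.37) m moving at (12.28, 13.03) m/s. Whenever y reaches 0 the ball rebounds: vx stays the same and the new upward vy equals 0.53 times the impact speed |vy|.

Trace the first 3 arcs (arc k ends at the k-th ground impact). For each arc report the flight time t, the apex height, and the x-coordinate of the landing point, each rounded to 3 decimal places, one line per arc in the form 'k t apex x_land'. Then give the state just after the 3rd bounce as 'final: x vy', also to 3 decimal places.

Arc 1: start y=8.370, vy=13.030 → t=3.194, apex=17.032, x_land=39.222, impact vy=-18.271
  bounce: vy ← 0.53·18.271 = 9.684
Arc 2: start y=0.000, vy=9.684 → t=1.976, apex=4.784, x_land=63.491, impact vy=-9.684
  bounce: vy ← 0.53·9.684 = 5.132
Arc 3: start y=0.000, vy=5.132 → t=1.047, apex=1.344, x_land=76.353, impact vy=-5.132
  bounce: vy ← 0.53·5.132 = 2.720

1 3.194 17.032 39.222
2 1.976 4.784 63.491
3 1.047 1.344 76.353
final: 76.353 2.720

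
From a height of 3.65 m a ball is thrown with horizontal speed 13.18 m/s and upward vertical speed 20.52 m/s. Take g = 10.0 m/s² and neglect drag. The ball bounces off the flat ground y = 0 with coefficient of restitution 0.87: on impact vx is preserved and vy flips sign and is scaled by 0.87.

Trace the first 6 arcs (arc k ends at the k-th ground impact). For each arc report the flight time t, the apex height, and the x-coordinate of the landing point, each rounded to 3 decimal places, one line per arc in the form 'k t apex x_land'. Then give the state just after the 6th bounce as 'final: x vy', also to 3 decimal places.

Arc 1: start y=3.650, vy=20.520 → t=4.275, apex=24.704, x_land=56.341, impact vy=-22.228
  bounce: vy ← 0.87·22.228 = 19.338
Arc 2: start y=0.000, vy=19.338 → t=3.868, apex=18.698, x_land=107.317, impact vy=-19.338
  bounce: vy ← 0.87·19.338 = 16.824
Arc 3: start y=0.000, vy=16.824 → t=3.365, apex=14.153, x_land=151.665, impact vy=-16.824
  bounce: vy ← 0.87·16.824 = 14.637
Arc 4: start y=0.000, vy=14.637 → t=2.927, apex=10.712, x_land=190.248, impact vy=-14.637
  bounce: vy ← 0.87·14.637 = 12.734
Arc 5: start y=0.000, vy=12.734 → t=2.547, apex=8.108, x_land=223.816, impact vy=-12.734
  bounce: vy ← 0.87·12.734 = 11.079
Arc 6: start y=0.000, vy=11.079 → t=2.216, apex=6.137, x_land=253.019, impact vy=-11.079
  bounce: vy ← 0.87·11.079 = 9.639

1 4.275 24.704 56.341
2 3.868 18.698 107.317
3 3.365 14.153 151.665
4 2.927 10.712 190.248
5 2.547 8.108 223.816
6 2.216 6.137 253.019
final: 253.019 9.639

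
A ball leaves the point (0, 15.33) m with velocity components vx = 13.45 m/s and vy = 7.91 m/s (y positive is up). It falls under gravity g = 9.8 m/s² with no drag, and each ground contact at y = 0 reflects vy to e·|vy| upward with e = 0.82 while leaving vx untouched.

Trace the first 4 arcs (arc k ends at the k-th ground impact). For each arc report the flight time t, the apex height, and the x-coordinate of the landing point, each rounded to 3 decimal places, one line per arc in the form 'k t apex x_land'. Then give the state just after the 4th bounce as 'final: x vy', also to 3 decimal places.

Arc 1: start y=15.330, vy=7.910 → t=2.751, apex=18.522, x_land=37.006, impact vy=-19.054
  bounce: vy ← 0.82·19.054 = 15.624
Arc 2: start y=0.000, vy=15.624 → t=3.189, apex=12.454, x_land=79.892, impact vy=-15.624
  bounce: vy ← 0.82·15.624 = 12.812
Arc 3: start y=0.000, vy=12.812 → t=2.615, apex=8.374, x_land=115.058, impact vy=-12.812
  bounce: vy ← 0.82·12.812 = 10.505
Arc 4: start y=0.000, vy=10.505 → t=2.144, apex=5.631, x_land=143.895, impact vy=-10.505
  bounce: vy ← 0.82·10.505 = 8.615

1 2.751 18.522 37.006
2 3.189 12.454 79.892
3 2.615 8.374 115.058
4 2.144 5.631 143.895
final: 143.895 8.615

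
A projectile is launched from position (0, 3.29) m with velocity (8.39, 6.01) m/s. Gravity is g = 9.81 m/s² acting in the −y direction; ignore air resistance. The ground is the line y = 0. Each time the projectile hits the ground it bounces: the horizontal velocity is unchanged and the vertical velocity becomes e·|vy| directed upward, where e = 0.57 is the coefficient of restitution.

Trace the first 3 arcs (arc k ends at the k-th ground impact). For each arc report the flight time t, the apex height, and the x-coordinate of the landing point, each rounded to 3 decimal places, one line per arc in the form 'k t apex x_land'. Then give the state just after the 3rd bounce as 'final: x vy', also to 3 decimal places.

Arc 1: start y=3.290, vy=6.010 → t=1.635, apex=5.131, x_land=13.721, impact vy=-10.033
  bounce: vy ← 0.57·10.033 = 5.719
Arc 2: start y=0.000, vy=5.719 → t=1.166, apex=1.667, x_land=23.504, impact vy=-5.719
  bounce: vy ← 0.57·5.719 = 3.260
Arc 3: start y=0.000, vy=3.260 → t=0.665, apex=0.542, x_land=29.080, impact vy=-3.260
  bounce: vy ← 0.57·3.260 = 1.858

1 1.635 5.131 13.721
2 1.166 1.667 23.504
3 0.665 0.542 29.080
final: 29.080 1.858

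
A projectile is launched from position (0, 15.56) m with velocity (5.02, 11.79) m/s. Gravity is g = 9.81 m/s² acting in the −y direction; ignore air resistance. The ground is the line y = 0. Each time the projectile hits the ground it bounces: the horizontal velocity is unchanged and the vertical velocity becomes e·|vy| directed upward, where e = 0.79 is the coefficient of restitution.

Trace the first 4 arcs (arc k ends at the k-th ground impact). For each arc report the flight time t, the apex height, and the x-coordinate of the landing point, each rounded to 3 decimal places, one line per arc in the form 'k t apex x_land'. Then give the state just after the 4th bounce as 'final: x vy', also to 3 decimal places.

Arc 1: start y=15.560, vy=11.790 → t=3.350, apex=22.645, x_land=16.819, impact vy=-21.078
  bounce: vy ← 0.79·21.078 = 16.652
Arc 2: start y=0.000, vy=16.652 → t=3.395, apex=14.133, x_land=33.862, impact vy=-16.652
  bounce: vy ← 0.79·16.652 = 13.155
Arc 3: start y=0.000, vy=13.155 → t=2.682, apex=8.820, x_land=47.325, impact vy=-13.155
  bounce: vy ← 0.79·13.155 = 10.392
Arc 4: start y=0.000, vy=10.392 → t=2.119, apex=5.505, x_land=57.961, impact vy=-10.392
  bounce: vy ← 0.79·10.392 = 8.210

1 3.350 22.645 16.819
2 3.395 14.133 33.862
3 2.682 8.820 47.325
4 2.119 5.505 57.961
final: 57.961 8.210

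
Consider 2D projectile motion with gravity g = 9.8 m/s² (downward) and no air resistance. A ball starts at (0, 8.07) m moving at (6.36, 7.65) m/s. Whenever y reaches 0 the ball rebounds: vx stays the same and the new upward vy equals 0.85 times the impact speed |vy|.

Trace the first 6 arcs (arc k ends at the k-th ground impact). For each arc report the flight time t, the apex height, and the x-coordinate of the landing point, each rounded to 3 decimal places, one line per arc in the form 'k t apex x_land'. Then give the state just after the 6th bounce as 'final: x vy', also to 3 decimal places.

1 2.283 11.056 14.518
2 2.554 7.988 30.759
3 2.171 5.771 44.563
4 1.845 4.170 56.297
5 1.568 3.013 66.271
6 1.333 2.177 74.749
final: 74.749 5.552

Arc 1: start y=8.070, vy=7.650 → t=2.283, apex=11.056, x_land=14.518, impact vy=-14.721
  bounce: vy ← 0.85·14.721 = 12.512
Arc 2: start y=0.000, vy=12.512 → t=2.554, apex=7.988, x_land=30.759, impact vy=-12.512
  bounce: vy ← 0.85·12.512 = 10.636
Arc 3: start y=0.000, vy=10.636 → t=2.171, apex=5.771, x_land=44.563, impact vy=-10.636
  bounce: vy ← 0.85·10.636 = 9.040
Arc 4: start y=0.000, vy=9.040 → t=1.845, apex=4.170, x_land=56.297, impact vy=-9.040
  bounce: vy ← 0.85·9.040 = 7.684
Arc 5: start y=0.000, vy=7.684 → t=1.568, apex=3.013, x_land=66.271, impact vy=-7.684
  bounce: vy ← 0.85·7.684 = 6.532
Arc 6: start y=0.000, vy=6.532 → t=1.333, apex=2.177, x_land=74.749, impact vy=-6.532
  bounce: vy ← 0.85·6.532 = 5.552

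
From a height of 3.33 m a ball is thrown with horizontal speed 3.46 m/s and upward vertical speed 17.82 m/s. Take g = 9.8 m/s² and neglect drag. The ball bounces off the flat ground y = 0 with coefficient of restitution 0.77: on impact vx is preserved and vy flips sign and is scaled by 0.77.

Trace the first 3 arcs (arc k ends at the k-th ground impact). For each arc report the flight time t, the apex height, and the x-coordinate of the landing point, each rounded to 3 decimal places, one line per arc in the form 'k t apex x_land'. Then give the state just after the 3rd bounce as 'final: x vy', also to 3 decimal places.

1 3.815 19.532 13.199
2 3.075 11.580 23.838
3 2.367 6.866 32.029
final: 32.029 8.932

Arc 1: start y=3.330, vy=17.820 → t=3.815, apex=19.532, x_land=13.199, impact vy=-19.566
  bounce: vy ← 0.77·19.566 = 15.066
Arc 2: start y=0.000, vy=15.066 → t=3.075, apex=11.580, x_land=23.838, impact vy=-15.066
  bounce: vy ← 0.77·15.066 = 11.601
Arc 3: start y=0.000, vy=11.601 → t=2.367, apex=6.866, x_land=32.029, impact vy=-11.601
  bounce: vy ← 0.77·11.601 = 8.932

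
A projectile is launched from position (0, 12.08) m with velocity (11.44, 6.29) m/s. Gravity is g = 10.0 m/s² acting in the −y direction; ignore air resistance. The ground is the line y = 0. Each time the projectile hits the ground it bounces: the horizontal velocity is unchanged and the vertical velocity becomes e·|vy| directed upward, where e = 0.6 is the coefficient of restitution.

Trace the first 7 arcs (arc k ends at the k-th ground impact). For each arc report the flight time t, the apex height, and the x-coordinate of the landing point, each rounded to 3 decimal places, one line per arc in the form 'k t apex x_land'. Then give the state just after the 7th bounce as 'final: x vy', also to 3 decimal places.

Arc 1: start y=12.080, vy=6.290 → t=2.306, apex=14.058, x_land=26.378, impact vy=-16.768
  bounce: vy ← 0.6·16.768 = 10.061
Arc 2: start y=0.000, vy=10.061 → t=2.012, apex=5.061, x_land=49.397, impact vy=-10.061
  bounce: vy ← 0.6·10.061 = 6.036
Arc 3: start y=0.000, vy=6.036 → t=1.207, apex=1.822, x_land=63.209, impact vy=-6.036
  bounce: vy ← 0.6·6.036 = 3.622
Arc 4: start y=0.000, vy=3.622 → t=0.724, apex=0.656, x_land=71.496, impact vy=-3.622
  bounce: vy ← 0.6·3.622 = 2.173
Arc 5: start y=0.000, vy=2.173 → t=0.435, apex=0.236, x_land=76.468, impact vy=-2.173
  bounce: vy ← 0.6·2.173 = 1.304
Arc 6: start y=0.000, vy=1.304 → t=0.261, apex=0.085, x_land=79.451, impact vy=-1.304
  bounce: vy ← 0.6·1.304 = 0.782
Arc 7: start y=0.000, vy=0.782 → t=0.156, apex=0.031, x_land=81.241, impact vy=-0.782
  bounce: vy ← 0.6·0.782 = 0.469

1 2.306 14.058 26.378
2 2.012 5.061 49.397
3 1.207 1.822 63.209
4 0.724 0.656 71.496
5 0.435 0.236 76.468
6 0.261 0.085 79.451
7 0.156 0.031 81.241
final: 81.241 0.469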